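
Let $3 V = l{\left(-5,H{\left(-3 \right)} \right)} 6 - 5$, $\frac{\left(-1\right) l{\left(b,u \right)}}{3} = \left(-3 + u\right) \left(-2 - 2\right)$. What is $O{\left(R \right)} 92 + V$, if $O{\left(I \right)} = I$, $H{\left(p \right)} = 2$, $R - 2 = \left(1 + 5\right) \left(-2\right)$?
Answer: $- \frac{2837}{3} \approx -945.67$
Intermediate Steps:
$R = -10$ ($R = 2 + \left(1 + 5\right) \left(-2\right) = 2 + 6 \left(-2\right) = 2 - 12 = -10$)
$l{\left(b,u \right)} = -36 + 12 u$ ($l{\left(b,u \right)} = - 3 \left(-3 + u\right) \left(-2 - 2\right) = - 3 \left(-3 + u\right) \left(-4\right) = - 3 \left(12 - 4 u\right) = -36 + 12 u$)
$V = - \frac{77}{3}$ ($V = \frac{\left(-36 + 12 \cdot 2\right) 6 - 5}{3} = \frac{\left(-36 + 24\right) 6 - 5}{3} = \frac{\left(-12\right) 6 - 5}{3} = \frac{-72 - 5}{3} = \frac{1}{3} \left(-77\right) = - \frac{77}{3} \approx -25.667$)
$O{\left(R \right)} 92 + V = \left(-10\right) 92 - \frac{77}{3} = -920 - \frac{77}{3} = - \frac{2837}{3}$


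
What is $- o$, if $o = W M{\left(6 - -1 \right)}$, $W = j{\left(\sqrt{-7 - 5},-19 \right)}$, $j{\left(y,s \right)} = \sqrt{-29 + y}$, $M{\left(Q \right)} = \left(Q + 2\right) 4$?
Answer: $- 36 \sqrt{-29 + 2 i \sqrt{3}} \approx -11.558 - 194.21 i$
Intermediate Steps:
$M{\left(Q \right)} = 8 + 4 Q$ ($M{\left(Q \right)} = \left(2 + Q\right) 4 = 8 + 4 Q$)
$W = \sqrt{-29 + 2 i \sqrt{3}}$ ($W = \sqrt{-29 + \sqrt{-7 - 5}} = \sqrt{-29 + \sqrt{-12}} = \sqrt{-29 + 2 i \sqrt{3}} \approx 0.32106 + 5.3947 i$)
$o = 36 \sqrt{-29 + 2 i \sqrt{3}}$ ($o = \sqrt{-29 + 2 i \sqrt{3}} \left(8 + 4 \left(6 - -1\right)\right) = \sqrt{-29 + 2 i \sqrt{3}} \left(8 + 4 \left(6 + 1\right)\right) = \sqrt{-29 + 2 i \sqrt{3}} \left(8 + 4 \cdot 7\right) = \sqrt{-29 + 2 i \sqrt{3}} \left(8 + 28\right) = \sqrt{-29 + 2 i \sqrt{3}} \cdot 36 = 36 \sqrt{-29 + 2 i \sqrt{3}} \approx 11.558 + 194.21 i$)
$- o = - 36 \sqrt{-29 + 2 i \sqrt{3}}$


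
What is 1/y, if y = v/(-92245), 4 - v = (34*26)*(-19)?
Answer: -18449/3360 ≈ -5.4908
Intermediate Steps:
v = 16800 (v = 4 - 34*26*(-19) = 4 - 884*(-19) = 4 - 1*(-16796) = 4 + 16796 = 16800)
y = -3360/18449 (y = 16800/(-92245) = 16800*(-1/92245) = -3360/18449 ≈ -0.18212)
1/y = 1/(-3360/18449) = -18449/3360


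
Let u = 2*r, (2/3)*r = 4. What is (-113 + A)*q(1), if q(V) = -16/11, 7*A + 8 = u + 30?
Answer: 12112/77 ≈ 157.30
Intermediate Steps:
r = 6 (r = (3/2)*4 = 6)
u = 12 (u = 2*6 = 12)
A = 34/7 (A = -8/7 + (12 + 30)/7 = -8/7 + (1/7)*42 = -8/7 + 6 = 34/7 ≈ 4.8571)
q(V) = -16/11 (q(V) = -16*1/11 = -16/11)
(-113 + A)*q(1) = (-113 + 34/7)*(-16/11) = -757/7*(-16/11) = 12112/77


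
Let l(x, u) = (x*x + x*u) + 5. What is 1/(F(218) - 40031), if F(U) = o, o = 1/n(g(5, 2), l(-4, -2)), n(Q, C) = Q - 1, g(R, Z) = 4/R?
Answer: -1/40036 ≈ -2.4978e-5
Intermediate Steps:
l(x, u) = 5 + x² + u*x (l(x, u) = (x² + u*x) + 5 = 5 + x² + u*x)
n(Q, C) = -1 + Q
o = -5 (o = 1/(-1 + 4/5) = 1/(-1 + 4*(⅕)) = 1/(-1 + ⅘) = 1/(-⅕) = -5)
F(U) = -5
1/(F(218) - 40031) = 1/(-5 - 40031) = 1/(-40036) = -1/40036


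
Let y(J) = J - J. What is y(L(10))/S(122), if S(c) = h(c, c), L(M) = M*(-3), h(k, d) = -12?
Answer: 0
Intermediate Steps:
L(M) = -3*M
y(J) = 0
S(c) = -12
y(L(10))/S(122) = 0/(-12) = 0*(-1/12) = 0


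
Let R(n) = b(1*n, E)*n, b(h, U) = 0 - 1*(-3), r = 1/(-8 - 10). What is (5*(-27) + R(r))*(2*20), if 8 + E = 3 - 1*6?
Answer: -16220/3 ≈ -5406.7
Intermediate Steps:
E = -11 (E = -8 + (3 - 1*6) = -8 + (3 - 6) = -8 - 3 = -11)
r = -1/18 (r = 1/(-18) = -1/18 ≈ -0.055556)
b(h, U) = 3 (b(h, U) = 0 + 3 = 3)
R(n) = 3*n
(5*(-27) + R(r))*(2*20) = (5*(-27) + 3*(-1/18))*(2*20) = (-135 - ⅙)*40 = -811/6*40 = -16220/3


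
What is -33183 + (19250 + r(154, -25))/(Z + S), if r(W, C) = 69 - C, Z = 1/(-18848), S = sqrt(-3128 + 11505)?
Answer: -32916484975147723/991968330069 + 2290633326592*sqrt(8377)/991968330069 ≈ -32972.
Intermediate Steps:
S = sqrt(8377) ≈ 91.526
Z = -1/18848 ≈ -5.3056e-5
-33183 + (19250 + r(154, -25))/(Z + S) = -33183 + (19250 + (69 - 1*(-25)))/(-1/18848 + sqrt(8377)) = -33183 + (19250 + (69 + 25))/(-1/18848 + sqrt(8377)) = -33183 + (19250 + 94)/(-1/18848 + sqrt(8377)) = -33183 + 19344/(-1/18848 + sqrt(8377))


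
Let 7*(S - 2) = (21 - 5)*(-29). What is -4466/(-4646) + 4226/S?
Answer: -33857068/522675 ≈ -64.776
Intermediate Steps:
S = -450/7 (S = 2 + ((21 - 5)*(-29))/7 = 2 + (16*(-29))/7 = 2 + (⅐)*(-464) = 2 - 464/7 = -450/7 ≈ -64.286)
-4466/(-4646) + 4226/S = -4466/(-4646) + 4226/(-450/7) = -4466*(-1/4646) + 4226*(-7/450) = 2233/2323 - 14791/225 = -33857068/522675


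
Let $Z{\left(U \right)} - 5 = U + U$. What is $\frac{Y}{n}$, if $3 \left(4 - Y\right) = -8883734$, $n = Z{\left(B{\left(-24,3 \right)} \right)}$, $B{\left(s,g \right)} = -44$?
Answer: $- \frac{8883746}{249} \approx -35678.0$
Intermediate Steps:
$Z{\left(U \right)} = 5 + 2 U$ ($Z{\left(U \right)} = 5 + \left(U + U\right) = 5 + 2 U$)
$n = -83$ ($n = 5 + 2 \left(-44\right) = 5 - 88 = -83$)
$Y = \frac{8883746}{3}$ ($Y = 4 - - \frac{8883734}{3} = 4 + \frac{8883734}{3} = \frac{8883746}{3} \approx 2.9612 \cdot 10^{6}$)
$\frac{Y}{n} = \frac{8883746}{3 \left(-83\right)} = \frac{8883746}{3} \left(- \frac{1}{83}\right) = - \frac{8883746}{249}$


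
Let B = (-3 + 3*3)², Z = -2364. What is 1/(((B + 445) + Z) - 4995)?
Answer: -1/6878 ≈ -0.00014539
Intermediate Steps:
B = 36 (B = (-3 + 9)² = 6² = 36)
1/(((B + 445) + Z) - 4995) = 1/(((36 + 445) - 2364) - 4995) = 1/((481 - 2364) - 4995) = 1/(-1883 - 4995) = 1/(-6878) = -1/6878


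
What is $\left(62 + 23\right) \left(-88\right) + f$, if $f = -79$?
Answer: $-7559$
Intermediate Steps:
$\left(62 + 23\right) \left(-88\right) + f = \left(62 + 23\right) \left(-88\right) - 79 = 85 \left(-88\right) - 79 = -7480 - 79 = -7559$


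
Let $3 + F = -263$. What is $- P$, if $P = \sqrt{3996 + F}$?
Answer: $- \sqrt{3730} \approx -61.074$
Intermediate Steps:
$F = -266$ ($F = -3 - 263 = -266$)
$P = \sqrt{3730}$ ($P = \sqrt{3996 - 266} = \sqrt{3730} \approx 61.074$)
$- P = - \sqrt{3730}$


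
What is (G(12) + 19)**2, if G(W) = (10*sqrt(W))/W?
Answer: 1108/3 + 190*sqrt(3)/3 ≈ 479.03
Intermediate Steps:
G(W) = 10/sqrt(W)
(G(12) + 19)**2 = (10/sqrt(12) + 19)**2 = (10*(sqrt(3)/6) + 19)**2 = (5*sqrt(3)/3 + 19)**2 = (19 + 5*sqrt(3)/3)**2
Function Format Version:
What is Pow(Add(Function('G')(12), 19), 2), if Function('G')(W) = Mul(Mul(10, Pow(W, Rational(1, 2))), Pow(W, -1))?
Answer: Add(Rational(1108, 3), Mul(Rational(190, 3), Pow(3, Rational(1, 2)))) ≈ 479.03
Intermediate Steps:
Function('G')(W) = Mul(10, Pow(W, Rational(-1, 2)))
Pow(Add(Function('G')(12), 19), 2) = Pow(Add(Mul(10, Pow(12, Rational(-1, 2))), 19), 2) = Pow(Add(Mul(10, Mul(Rational(1, 6), Pow(3, Rational(1, 2)))), 19), 2) = Pow(Add(Mul(Rational(5, 3), Pow(3, Rational(1, 2))), 19), 2) = Pow(Add(19, Mul(Rational(5, 3), Pow(3, Rational(1, 2)))), 2)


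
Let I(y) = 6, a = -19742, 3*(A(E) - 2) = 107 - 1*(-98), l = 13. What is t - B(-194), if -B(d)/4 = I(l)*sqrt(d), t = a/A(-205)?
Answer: -59226/211 + 24*I*sqrt(194) ≈ -280.69 + 334.28*I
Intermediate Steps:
A(E) = 211/3 (A(E) = 2 + (107 - 1*(-98))/3 = 2 + (107 + 98)/3 = 2 + (1/3)*205 = 2 + 205/3 = 211/3)
t = -59226/211 (t = -19742/211/3 = -19742*3/211 = -59226/211 ≈ -280.69)
B(d) = -24*sqrt(d)
t - B(-194) = -59226/211 - (-24)*sqrt(-194) = -59226/211 - (-24)*I*sqrt(194) = -59226/211 + 24*I*sqrt(194)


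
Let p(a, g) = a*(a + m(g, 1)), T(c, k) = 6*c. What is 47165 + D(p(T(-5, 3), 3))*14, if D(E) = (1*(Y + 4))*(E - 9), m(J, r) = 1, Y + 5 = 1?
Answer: 47165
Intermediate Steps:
Y = -4 (Y = -5 + 1 = -4)
p(a, g) = a*(1 + a) (p(a, g) = a*(a + 1) = a*(1 + a))
D(E) = 0 (D(E) = (1*(-4 + 4))*(E - 9) = (1*0)*(-9 + E) = 0*(-9 + E) = 0)
47165 + D(p(T(-5, 3), 3))*14 = 47165 + 0*14 = 47165 + 0 = 47165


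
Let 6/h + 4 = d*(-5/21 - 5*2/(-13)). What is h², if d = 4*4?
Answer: 670761/376996 ≈ 1.7792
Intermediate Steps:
d = 16
h = 819/614 (h = 6/(-4 + 16*(-5/21 - 5*2/(-13))) = 6/(-4 + 16*(-5*1/21 - 10*(-1/13))) = 6/(-4 + 16*(-5/21 + 10/13)) = 6/(-4 + 16*(145/273)) = 6/(-4 + 2320/273) = 6/(1228/273) = 6*(273/1228) = 819/614 ≈ 1.3339)
h² = (819/614)² = 670761/376996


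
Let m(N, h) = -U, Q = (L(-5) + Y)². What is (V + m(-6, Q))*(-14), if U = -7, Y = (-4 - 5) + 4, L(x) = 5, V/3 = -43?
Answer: 1708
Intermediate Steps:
V = -129 (V = 3*(-43) = -129)
Y = -5 (Y = -9 + 4 = -5)
Q = 0 (Q = (5 - 5)² = 0² = 0)
m(N, h) = 7 (m(N, h) = -1*(-7) = 7)
(V + m(-6, Q))*(-14) = (-129 + 7)*(-14) = -122*(-14) = 1708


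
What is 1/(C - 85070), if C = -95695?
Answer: -1/180765 ≈ -5.5320e-6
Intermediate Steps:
1/(C - 85070) = 1/(-95695 - 85070) = 1/(-180765) = -1/180765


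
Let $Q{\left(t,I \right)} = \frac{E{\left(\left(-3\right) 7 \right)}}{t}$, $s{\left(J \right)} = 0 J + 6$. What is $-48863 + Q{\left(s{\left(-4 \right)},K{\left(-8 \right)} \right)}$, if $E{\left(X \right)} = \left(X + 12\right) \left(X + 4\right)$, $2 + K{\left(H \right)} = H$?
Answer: $- \frac{97675}{2} \approx -48838.0$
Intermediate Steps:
$K{\left(H \right)} = -2 + H$
$E{\left(X \right)} = \left(4 + X\right) \left(12 + X\right)$ ($E{\left(X \right)} = \left(12 + X\right) \left(4 + X\right) = \left(4 + X\right) \left(12 + X\right)$)
$s{\left(J \right)} = 6$ ($s{\left(J \right)} = 0 + 6 = 6$)
$Q{\left(t,I \right)} = \frac{153}{t}$ ($Q{\left(t,I \right)} = \frac{48 + \left(\left(-3\right) 7\right)^{2} + 16 \left(\left(-3\right) 7\right)}{t} = \frac{48 + \left(-21\right)^{2} + 16 \left(-21\right)}{t} = \frac{48 + 441 - 336}{t} = \frac{153}{t}$)
$-48863 + Q{\left(s{\left(-4 \right)},K{\left(-8 \right)} \right)} = -48863 + \frac{153}{6} = -48863 + 153 \cdot \frac{1}{6} = -48863 + \frac{51}{2} = - \frac{97675}{2}$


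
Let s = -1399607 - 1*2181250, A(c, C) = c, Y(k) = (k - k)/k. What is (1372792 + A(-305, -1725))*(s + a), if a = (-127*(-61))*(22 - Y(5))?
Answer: -4680761232001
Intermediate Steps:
Y(k) = 0 (Y(k) = 0/k = 0)
s = -3580857 (s = -1399607 - 2181250 = -3580857)
a = 170434 (a = (-127*(-61))*(22 - 1*0) = 7747*(22 + 0) = 7747*22 = 170434)
(1372792 + A(-305, -1725))*(s + a) = (1372792 - 305)*(-3580857 + 170434) = 1372487*(-3410423) = -4680761232001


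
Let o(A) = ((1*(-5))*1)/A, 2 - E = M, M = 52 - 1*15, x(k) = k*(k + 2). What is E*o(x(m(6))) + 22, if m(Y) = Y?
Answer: 1231/48 ≈ 25.646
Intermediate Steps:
x(k) = k*(2 + k)
M = 37 (M = 52 - 15 = 37)
E = -35 (E = 2 - 1*37 = 2 - 37 = -35)
o(A) = -5/A (o(A) = (-5*1)/A = -5/A)
E*o(x(m(6))) + 22 = -(-175)/(6*(2 + 6)) + 22 = -(-175)/(6*8) + 22 = -(-175)/48 + 22 = -35*(-5/48) + 22 = 175/48 + 22 = 1231/48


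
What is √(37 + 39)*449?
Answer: 898*√19 ≈ 3914.3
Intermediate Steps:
√(37 + 39)*449 = √76*449 = (2*√19)*449 = 898*√19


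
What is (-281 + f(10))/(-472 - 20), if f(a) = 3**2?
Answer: 68/123 ≈ 0.55285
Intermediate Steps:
f(a) = 9
(-281 + f(10))/(-472 - 20) = (-281 + 9)/(-472 - 20) = -272/(-492) = -272*(-1/492) = 68/123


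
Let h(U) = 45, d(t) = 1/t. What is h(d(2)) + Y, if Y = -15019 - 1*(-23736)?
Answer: 8762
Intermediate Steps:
Y = 8717 (Y = -15019 + 23736 = 8717)
h(d(2)) + Y = 45 + 8717 = 8762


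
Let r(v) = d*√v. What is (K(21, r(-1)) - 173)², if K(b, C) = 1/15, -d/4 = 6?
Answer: 6728836/225 ≈ 29906.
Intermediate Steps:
d = -24 (d = -4*6 = -24)
r(v) = -24*√v
K(b, C) = 1/15
(K(21, r(-1)) - 173)² = (1/15 - 173)² = (-2594/15)² = 6728836/225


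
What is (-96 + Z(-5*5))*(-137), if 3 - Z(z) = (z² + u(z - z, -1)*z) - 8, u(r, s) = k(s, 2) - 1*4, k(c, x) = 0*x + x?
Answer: 104120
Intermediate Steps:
k(c, x) = x (k(c, x) = 0 + x = x)
u(r, s) = -2 (u(r, s) = 2 - 1*4 = 2 - 4 = -2)
Z(z) = 11 - z² + 2*z (Z(z) = 3 - ((z² - 2*z) - 8) = 3 - (-8 + z² - 2*z) = 3 + (8 - z² + 2*z) = 11 - z² + 2*z)
(-96 + Z(-5*5))*(-137) = (-96 + (11 - (-5*5)² + 2*(-5*5)))*(-137) = (-96 + (11 - 1*(-25)² + 2*(-25)))*(-137) = (-96 + (11 - 1*625 - 50))*(-137) = (-96 + (11 - 625 - 50))*(-137) = (-96 - 664)*(-137) = -760*(-137) = 104120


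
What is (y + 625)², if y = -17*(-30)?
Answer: 1288225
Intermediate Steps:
y = 510
(y + 625)² = (510 + 625)² = 1135² = 1288225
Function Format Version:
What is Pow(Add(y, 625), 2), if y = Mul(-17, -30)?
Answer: 1288225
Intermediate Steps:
y = 510
Pow(Add(y, 625), 2) = Pow(Add(510, 625), 2) = Pow(1135, 2) = 1288225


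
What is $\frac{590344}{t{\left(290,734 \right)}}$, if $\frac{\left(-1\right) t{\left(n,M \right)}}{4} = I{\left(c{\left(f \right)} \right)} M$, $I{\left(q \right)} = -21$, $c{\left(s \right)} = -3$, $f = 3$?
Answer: $\frac{73793}{7707} \approx 9.5748$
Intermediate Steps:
$t{\left(n,M \right)} = 84 M$ ($t{\left(n,M \right)} = - 4 \left(- 21 M\right) = 84 M$)
$\frac{590344}{t{\left(290,734 \right)}} = \frac{590344}{84 \cdot 734} = \frac{590344}{61656} = 590344 \cdot \frac{1}{61656} = \frac{73793}{7707}$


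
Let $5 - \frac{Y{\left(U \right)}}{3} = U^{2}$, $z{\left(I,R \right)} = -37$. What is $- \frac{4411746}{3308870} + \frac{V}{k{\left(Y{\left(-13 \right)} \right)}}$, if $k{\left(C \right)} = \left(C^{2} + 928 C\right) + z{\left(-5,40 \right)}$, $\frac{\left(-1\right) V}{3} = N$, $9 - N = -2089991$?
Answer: $\frac{9900039603723}{354957374815} \approx 27.891$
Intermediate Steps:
$N = 2090000$ ($N = 9 - -2089991 = 9 + 2089991 = 2090000$)
$V = -6270000$ ($V = \left(-3\right) 2090000 = -6270000$)
$Y{\left(U \right)} = 15 - 3 U^{2}$
$k{\left(C \right)} = -37 + C^{2} + 928 C$ ($k{\left(C \right)} = \left(C^{2} + 928 C\right) - 37 = -37 + C^{2} + 928 C$)
$- \frac{4411746}{3308870} + \frac{V}{k{\left(Y{\left(-13 \right)} \right)}} = - \frac{4411746}{3308870} - \frac{6270000}{-37 + \left(15 - 3 \left(-13\right)^{2}\right)^{2} + 928 \left(15 - 3 \left(-13\right)^{2}\right)} = \left(-4411746\right) \frac{1}{3308870} - \frac{6270000}{-37 + \left(15 - 507\right)^{2} + 928 \left(15 - 507\right)} = - \frac{2205873}{1654435} - \frac{6270000}{-37 + \left(15 - 507\right)^{2} + 928 \left(15 - 507\right)} = - \frac{2205873}{1654435} - \frac{6270000}{-37 + \left(-492\right)^{2} + 928 \left(-492\right)} = - \frac{2205873}{1654435} - \frac{6270000}{-37 + 242064 - 456576} = - \frac{2205873}{1654435} - \frac{6270000}{-214549} = - \frac{2205873}{1654435} - - \frac{6270000}{214549} = - \frac{2205873}{1654435} + \frac{6270000}{214549} = \frac{9900039603723}{354957374815}$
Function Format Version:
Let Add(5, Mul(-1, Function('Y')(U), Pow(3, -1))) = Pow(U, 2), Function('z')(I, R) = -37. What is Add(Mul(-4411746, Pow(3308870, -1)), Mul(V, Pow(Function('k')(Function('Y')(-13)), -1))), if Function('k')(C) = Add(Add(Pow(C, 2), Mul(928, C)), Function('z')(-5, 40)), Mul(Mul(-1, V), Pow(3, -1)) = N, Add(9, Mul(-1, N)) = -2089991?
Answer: Rational(9900039603723, 354957374815) ≈ 27.891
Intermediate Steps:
N = 2090000 (N = Add(9, Mul(-1, -2089991)) = Add(9, 2089991) = 2090000)
V = -6270000 (V = Mul(-3, 2090000) = -6270000)
Function('Y')(U) = Add(15, Mul(-3, Pow(U, 2)))
Function('k')(C) = Add(-37, Pow(C, 2), Mul(928, C)) (Function('k')(C) = Add(Add(Pow(C, 2), Mul(928, C)), -37) = Add(-37, Pow(C, 2), Mul(928, C)))
Add(Mul(-4411746, Pow(3308870, -1)), Mul(V, Pow(Function('k')(Function('Y')(-13)), -1))) = Add(Mul(-4411746, Pow(3308870, -1)), Mul(-6270000, Pow(Add(-37, Pow(Add(15, Mul(-3, Pow(-13, 2))), 2), Mul(928, Add(15, Mul(-3, Pow(-13, 2))))), -1))) = Add(Mul(-4411746, Rational(1, 3308870)), Mul(-6270000, Pow(Add(-37, Pow(Add(15, Mul(-3, 169)), 2), Mul(928, Add(15, Mul(-3, 169)))), -1))) = Add(Rational(-2205873, 1654435), Mul(-6270000, Pow(Add(-37, Pow(Add(15, -507), 2), Mul(928, Add(15, -507))), -1))) = Add(Rational(-2205873, 1654435), Mul(-6270000, Pow(Add(-37, Pow(-492, 2), Mul(928, -492)), -1))) = Add(Rational(-2205873, 1654435), Mul(-6270000, Pow(Add(-37, 242064, -456576), -1))) = Add(Rational(-2205873, 1654435), Mul(-6270000, Pow(-214549, -1))) = Add(Rational(-2205873, 1654435), Mul(-6270000, Rational(-1, 214549))) = Add(Rational(-2205873, 1654435), Rational(6270000, 214549)) = Rational(9900039603723, 354957374815)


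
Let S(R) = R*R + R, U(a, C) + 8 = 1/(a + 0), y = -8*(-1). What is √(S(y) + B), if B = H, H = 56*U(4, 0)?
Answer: I*√362 ≈ 19.026*I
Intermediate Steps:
y = 8
U(a, C) = -8 + 1/a (U(a, C) = -8 + 1/(a + 0) = -8 + 1/a)
H = -434 (H = 56*(-8 + 1/4) = 56*(-8 + ¼) = 56*(-31/4) = -434)
B = -434
S(R) = R + R² (S(R) = R² + R = R + R²)
√(S(y) + B) = √(8*(1 + 8) - 434) = √(8*9 - 434) = √(72 - 434) = √(-362) = I*√362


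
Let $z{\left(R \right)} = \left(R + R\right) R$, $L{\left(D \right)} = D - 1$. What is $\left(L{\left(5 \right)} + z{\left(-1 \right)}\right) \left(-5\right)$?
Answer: $-30$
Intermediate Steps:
$L{\left(D \right)} = -1 + D$
$z{\left(R \right)} = 2 R^{2}$ ($z{\left(R \right)} = 2 R R = 2 R^{2}$)
$\left(L{\left(5 \right)} + z{\left(-1 \right)}\right) \left(-5\right) = \left(\left(-1 + 5\right) + 2 \left(-1\right)^{2}\right) \left(-5\right) = \left(4 + 2 \cdot 1\right) \left(-5\right) = \left(4 + 2\right) \left(-5\right) = 6 \left(-5\right) = -30$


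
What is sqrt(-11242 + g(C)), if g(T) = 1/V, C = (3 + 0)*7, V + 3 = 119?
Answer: I*sqrt(37818059)/58 ≈ 106.03*I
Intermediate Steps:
V = 116 (V = -3 + 119 = 116)
C = 21 (C = 3*7 = 21)
g(T) = 1/116
sqrt(-11242 + g(C)) = sqrt(-11242 + 1/116) = sqrt(-1304071/116) = I*sqrt(37818059)/58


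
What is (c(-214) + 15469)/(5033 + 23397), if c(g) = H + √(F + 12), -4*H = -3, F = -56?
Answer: 61879/113720 + I*√11/14215 ≈ 0.54414 + 0.00023332*I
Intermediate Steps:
H = ¾ (H = -¼*(-3) = ¾ ≈ 0.75000)
c(g) = ¾ + 2*I*√11 (c(g) = ¾ + √(-56 + 12) = ¾ + √(-44) = ¾ + 2*I*√11)
(c(-214) + 15469)/(5033 + 23397) = ((¾ + 2*I*√11) + 15469)/(5033 + 23397) = (61879/4 + 2*I*√11)/28430 = (61879/4 + 2*I*√11)*(1/28430) = 61879/113720 + I*√11/14215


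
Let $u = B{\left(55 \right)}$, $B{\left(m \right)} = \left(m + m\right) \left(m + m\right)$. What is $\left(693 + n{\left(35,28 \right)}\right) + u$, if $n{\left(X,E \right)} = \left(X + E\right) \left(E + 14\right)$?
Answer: $15439$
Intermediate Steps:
$n{\left(X,E \right)} = \left(14 + E\right) \left(E + X\right)$ ($n{\left(X,E \right)} = \left(E + X\right) \left(14 + E\right) = \left(14 + E\right) \left(E + X\right)$)
$B{\left(m \right)} = 4 m^{2}$ ($B{\left(m \right)} = 2 m 2 m = 4 m^{2}$)
$u = 12100$ ($u = 4 \cdot 55^{2} = 4 \cdot 3025 = 12100$)
$\left(693 + n{\left(35,28 \right)}\right) + u = \left(693 + \left(28^{2} + 14 \cdot 28 + 14 \cdot 35 + 28 \cdot 35\right)\right) + 12100 = \left(693 + \left(784 + 392 + 490 + 980\right)\right) + 12100 = \left(693 + 2646\right) + 12100 = 3339 + 12100 = 15439$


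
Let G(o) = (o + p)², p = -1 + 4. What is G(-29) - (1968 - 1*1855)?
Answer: 563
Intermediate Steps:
p = 3
G(o) = (3 + o)² (G(o) = (o + 3)² = (3 + o)²)
G(-29) - (1968 - 1*1855) = (3 - 29)² - (1968 - 1*1855) = (-26)² - (1968 - 1855) = 676 - 1*113 = 676 - 113 = 563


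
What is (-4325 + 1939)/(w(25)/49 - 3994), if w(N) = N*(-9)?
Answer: 116914/195931 ≈ 0.59671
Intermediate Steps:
w(N) = -9*N
(-4325 + 1939)/(w(25)/49 - 3994) = (-4325 + 1939)/(-9*25/49 - 3994) = -2386/(-225*1/49 - 3994) = -2386/(-225/49 - 3994) = -2386/(-195931/49) = -2386*(-49/195931) = 116914/195931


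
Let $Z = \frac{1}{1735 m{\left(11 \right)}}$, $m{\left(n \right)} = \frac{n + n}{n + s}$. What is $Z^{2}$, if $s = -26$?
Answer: $\frac{9}{58277956} \approx 1.5443 \cdot 10^{-7}$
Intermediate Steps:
$m{\left(n \right)} = \frac{2 n}{-26 + n}$ ($m{\left(n \right)} = \frac{n + n}{n - 26} = \frac{2 n}{-26 + n}$)
$Z = - \frac{3}{7634}$ ($Z = \frac{1}{1735 \cdot 2 \cdot 11 \frac{1}{-26 + 11}} = \frac{1}{1735 \cdot 2 \cdot 11 \frac{1}{-15}} = \frac{1}{1735 \cdot 2 \cdot 11 \left(- \frac{1}{15}\right)} = \frac{1}{1735 \left(- \frac{22}{15}\right)} = \frac{1}{1735} \left(- \frac{15}{22}\right) = - \frac{3}{7634} \approx -0.00039298$)
$Z^{2} = \left(- \frac{3}{7634}\right)^{2} = \frac{9}{58277956}$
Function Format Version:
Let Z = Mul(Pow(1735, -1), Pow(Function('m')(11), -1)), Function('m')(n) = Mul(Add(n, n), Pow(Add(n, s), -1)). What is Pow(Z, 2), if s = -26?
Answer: Rational(9, 58277956) ≈ 1.5443e-7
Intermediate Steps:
Function('m')(n) = Mul(2, n, Pow(Add(-26, n), -1)) (Function('m')(n) = Mul(Add(n, n), Pow(Add(n, -26), -1)) = Mul(Mul(2, n), Pow(Add(-26, n), -1)) = Mul(2, n, Pow(Add(-26, n), -1)))
Z = Rational(-3, 7634) (Z = Mul(Pow(1735, -1), Pow(Mul(2, 11, Pow(Add(-26, 11), -1)), -1)) = Mul(Rational(1, 1735), Pow(Mul(2, 11, Pow(-15, -1)), -1)) = Mul(Rational(1, 1735), Pow(Mul(2, 11, Rational(-1, 15)), -1)) = Mul(Rational(1, 1735), Pow(Rational(-22, 15), -1)) = Mul(Rational(1, 1735), Rational(-15, 22)) = Rational(-3, 7634) ≈ -0.00039298)
Pow(Z, 2) = Pow(Rational(-3, 7634), 2) = Rational(9, 58277956)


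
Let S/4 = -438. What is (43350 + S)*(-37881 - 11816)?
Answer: -2067295806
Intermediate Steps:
S = -1752 (S = 4*(-438) = -1752)
(43350 + S)*(-37881 - 11816) = (43350 - 1752)*(-37881 - 11816) = 41598*(-49697) = -2067295806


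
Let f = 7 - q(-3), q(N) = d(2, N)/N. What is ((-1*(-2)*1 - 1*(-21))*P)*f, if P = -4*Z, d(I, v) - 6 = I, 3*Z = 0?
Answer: 0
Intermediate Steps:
Z = 0 (Z = (⅓)*0 = 0)
d(I, v) = 6 + I
q(N) = 8/N (q(N) = (6 + 2)/N = 8/N)
f = 29/3 (f = 7 - 8/(-3) = 7 - 8*(-1)/3 = 7 - 1*(-8/3) = 7 + 8/3 = 29/3 ≈ 9.6667)
P = 0 (P = -4*0 = 0)
((-1*(-2)*1 - 1*(-21))*P)*f = ((-1*(-2)*1 - 1*(-21))*0)*(29/3) = ((2*1 + 21)*0)*(29/3) = ((2 + 21)*0)*(29/3) = (23*0)*(29/3) = 0*(29/3) = 0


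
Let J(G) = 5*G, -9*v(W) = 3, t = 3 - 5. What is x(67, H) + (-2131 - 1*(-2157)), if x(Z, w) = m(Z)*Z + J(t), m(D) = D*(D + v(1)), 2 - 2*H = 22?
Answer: 897848/3 ≈ 2.9928e+5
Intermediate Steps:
H = -10 (H = 1 - 1/2*22 = 1 - 11 = -10)
t = -2
v(W) = -1/3 (v(W) = -1/9*3 = -1/3)
m(D) = D*(-1/3 + D) (m(D) = D*(D - 1/3) = D*(-1/3 + D))
x(Z, w) = -10 + Z**2*(-1/3 + Z) (x(Z, w) = (Z*(-1/3 + Z))*Z + 5*(-2) = Z**2*(-1/3 + Z) - 10 = -10 + Z**2*(-1/3 + Z))
x(67, H) + (-2131 - 1*(-2157)) = (-10 + 67**3 - 1/3*67**2) + (-2131 - 1*(-2157)) = (-10 + 300763 - 1/3*4489) + (-2131 + 2157) = (-10 + 300763 - 4489/3) + 26 = 897770/3 + 26 = 897848/3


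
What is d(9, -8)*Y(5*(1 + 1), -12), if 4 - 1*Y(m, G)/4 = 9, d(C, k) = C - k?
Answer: -340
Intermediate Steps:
Y(m, G) = -20 (Y(m, G) = 16 - 4*9 = 16 - 36 = -20)
d(9, -8)*Y(5*(1 + 1), -12) = (9 - 1*(-8))*(-20) = (9 + 8)*(-20) = 17*(-20) = -340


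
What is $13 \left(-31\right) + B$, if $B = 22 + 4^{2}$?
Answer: $-365$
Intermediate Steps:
$B = 38$ ($B = 22 + 16 = 38$)
$13 \left(-31\right) + B = 13 \left(-31\right) + 38 = -403 + 38 = -365$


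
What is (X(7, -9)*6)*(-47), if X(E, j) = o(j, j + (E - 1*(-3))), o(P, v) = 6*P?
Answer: 15228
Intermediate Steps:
X(E, j) = 6*j
(X(7, -9)*6)*(-47) = ((6*(-9))*6)*(-47) = -54*6*(-47) = -324*(-47) = 15228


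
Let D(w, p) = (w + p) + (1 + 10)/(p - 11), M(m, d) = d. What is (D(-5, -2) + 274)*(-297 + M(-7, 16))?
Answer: -972260/13 ≈ -74789.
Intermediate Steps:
D(w, p) = p + w + 11/(-11 + p) (D(w, p) = (p + w) + 11/(-11 + p) = p + w + 11/(-11 + p))
(D(-5, -2) + 274)*(-297 + M(-7, 16)) = ((11 + (-2)² - 11*(-2) - 11*(-5) - 2*(-5))/(-11 - 2) + 274)*(-297 + 16) = ((11 + 4 + 22 + 55 + 10)/(-13) + 274)*(-281) = (-1/13*102 + 274)*(-281) = (-102/13 + 274)*(-281) = (3460/13)*(-281) = -972260/13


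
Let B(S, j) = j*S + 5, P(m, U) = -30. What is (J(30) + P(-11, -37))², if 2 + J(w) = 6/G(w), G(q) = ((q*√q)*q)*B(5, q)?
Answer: (22320000 - √30)²/486506250000 ≈ 1024.0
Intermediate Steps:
B(S, j) = 5 + S*j (B(S, j) = S*j + 5 = 5 + S*j)
G(q) = q^(5/2)*(5 + 5*q) (G(q) = ((q*√q)*q)*(5 + 5*q) = (q^(3/2)*q)*(5 + 5*q) = q^(5/2)*(5 + 5*q))
J(w) = -2 + 6/(5*w^(5/2)*(1 + w)) (J(w) = -2 + 6/((5*w^(5/2)*(1 + w))) = -2 + 6*(1/(5*w^(5/2)*(1 + w))) = -2 + 6/(5*w^(5/2)*(1 + w)))
(J(30) + P(-11, -37))² = ((-2 + 6/(30^(5/2)*(5 + 5*30))) - 30)² = ((-2 + 6*(√30/27000)/(5 + 150)) - 30)² = ((-2 + 6*(√30/27000)/155) - 30)² = ((-2 + 6*(√30/27000)*(1/155)) - 30)² = ((-2 + √30/697500) - 30)² = (-32 + √30/697500)²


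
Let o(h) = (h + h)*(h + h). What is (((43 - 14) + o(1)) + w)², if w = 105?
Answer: 19044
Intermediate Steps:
o(h) = 4*h² (o(h) = (2*h)*(2*h) = 4*h²)
(((43 - 14) + o(1)) + w)² = (((43 - 14) + 4*1²) + 105)² = ((29 + 4*1) + 105)² = ((29 + 4) + 105)² = (33 + 105)² = 138² = 19044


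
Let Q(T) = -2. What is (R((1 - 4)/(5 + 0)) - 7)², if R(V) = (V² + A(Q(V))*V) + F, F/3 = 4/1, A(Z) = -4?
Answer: 37636/625 ≈ 60.218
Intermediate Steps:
F = 12 (F = 3*(4/1) = 3*(4*1) = 3*4 = 12)
R(V) = 12 + V² - 4*V (R(V) = (V² - 4*V) + 12 = 12 + V² - 4*V)
(R((1 - 4)/(5 + 0)) - 7)² = ((12 + ((1 - 4)/(5 + 0))² - 4*(1 - 4)/(5 + 0)) - 7)² = ((12 + (-3/5)² - (-12)/5) - 7)² = ((12 + (-3*⅕)² - (-12)/5) - 7)² = ((12 + (-⅗)² - 4*(-⅗)) - 7)² = ((12 + 9/25 + 12/5) - 7)² = (369/25 - 7)² = (194/25)² = 37636/625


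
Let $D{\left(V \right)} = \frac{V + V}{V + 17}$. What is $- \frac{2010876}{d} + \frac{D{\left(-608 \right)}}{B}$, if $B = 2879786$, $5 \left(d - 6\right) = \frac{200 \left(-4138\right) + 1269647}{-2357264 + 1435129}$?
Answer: $- \frac{292215829631264367188}{857973777604307} \approx -3.4059 \cdot 10^{5}$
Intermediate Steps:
$d = \frac{27222003}{4610675}$ ($d = 6 + \frac{\left(200 \left(-4138\right) + 1269647\right) \frac{1}{-2357264 + 1435129}}{5} = 6 + \frac{\left(-827600 + 1269647\right) \frac{1}{-922135}}{5} = 6 + \frac{442047 \left(- \frac{1}{922135}\right)}{5} = 6 + \frac{1}{5} \left(- \frac{442047}{922135}\right) = 6 - \frac{442047}{4610675} = \frac{27222003}{4610675} \approx 5.9041$)
$D{\left(V \right)} = \frac{2 V}{17 + V}$
$- \frac{2010876}{d} + \frac{D{\left(-608 \right)}}{B} = - \frac{2010876}{\frac{27222003}{4610675}} + \frac{2 \left(-608\right) \frac{1}{17 - 608}}{2879786} = \left(-2010876\right) \frac{4610675}{27222003} + 2 \left(-608\right) \frac{1}{-591} \cdot \frac{1}{2879786} = - \frac{3090498567100}{9074001} + 2 \left(-608\right) \left(- \frac{1}{591}\right) \frac{1}{2879786} = - \frac{3090498567100}{9074001} + \frac{1216}{591} \cdot \frac{1}{2879786} = - \frac{3090498567100}{9074001} + \frac{608}{850976763} = - \frac{292215829631264367188}{857973777604307}$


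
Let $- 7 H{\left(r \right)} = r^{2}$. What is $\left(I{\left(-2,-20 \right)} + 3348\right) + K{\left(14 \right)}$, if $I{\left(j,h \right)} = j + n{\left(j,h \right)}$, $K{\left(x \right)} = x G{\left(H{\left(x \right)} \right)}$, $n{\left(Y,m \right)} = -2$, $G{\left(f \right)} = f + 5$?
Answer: $3022$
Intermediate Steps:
$H{\left(r \right)} = - \frac{r^{2}}{7}$
$G{\left(f \right)} = 5 + f$
$K{\left(x \right)} = x \left(5 - \frac{x^{2}}{7}\right)$
$I{\left(j,h \right)} = -2 + j$ ($I{\left(j,h \right)} = j - 2 = -2 + j$)
$\left(I{\left(-2,-20 \right)} + 3348\right) + K{\left(14 \right)} = \left(\left(-2 - 2\right) + 3348\right) + \frac{1}{7} \cdot 14 \left(35 - 14^{2}\right) = \left(-4 + 3348\right) + \frac{1}{7} \cdot 14 \left(35 - 196\right) = 3344 + \frac{1}{7} \cdot 14 \left(35 - 196\right) = 3344 + \frac{1}{7} \cdot 14 \left(-161\right) = 3344 - 322 = 3022$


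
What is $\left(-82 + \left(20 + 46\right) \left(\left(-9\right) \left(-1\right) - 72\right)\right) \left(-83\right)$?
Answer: $351920$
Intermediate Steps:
$\left(-82 + \left(20 + 46\right) \left(\left(-9\right) \left(-1\right) - 72\right)\right) \left(-83\right) = \left(-82 + 66 \left(9 - 72\right)\right) \left(-83\right) = \left(-82 + 66 \left(-63\right)\right) \left(-83\right) = \left(-82 - 4158\right) \left(-83\right) = \left(-4240\right) \left(-83\right) = 351920$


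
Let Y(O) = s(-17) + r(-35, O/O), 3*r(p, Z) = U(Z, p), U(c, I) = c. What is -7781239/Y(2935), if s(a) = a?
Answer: 23343717/50 ≈ 4.6687e+5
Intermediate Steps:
r(p, Z) = Z/3
Y(O) = -50/3 (Y(O) = -17 + (O/O)/3 = -17 + (1/3)*1 = -17 + 1/3 = -50/3)
-7781239/Y(2935) = -7781239/(-50/3) = -7781239*(-3/50) = 23343717/50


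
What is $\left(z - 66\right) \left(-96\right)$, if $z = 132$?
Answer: $-6336$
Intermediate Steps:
$\left(z - 66\right) \left(-96\right) = \left(132 - 66\right) \left(-96\right) = 66 \left(-96\right) = -6336$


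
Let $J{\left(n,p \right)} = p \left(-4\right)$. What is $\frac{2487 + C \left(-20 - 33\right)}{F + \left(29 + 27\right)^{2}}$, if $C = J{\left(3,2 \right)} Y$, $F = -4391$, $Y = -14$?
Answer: $\frac{3449}{1255} \approx 2.7482$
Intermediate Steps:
$J{\left(n,p \right)} = - 4 p$
$C = 112$ ($C = \left(-4\right) 2 \left(-14\right) = \left(-8\right) \left(-14\right) = 112$)
$\frac{2487 + C \left(-20 - 33\right)}{F + \left(29 + 27\right)^{2}} = \frac{2487 + 112 \left(-20 - 33\right)}{-4391 + \left(29 + 27\right)^{2}} = \frac{2487 + 112 \left(-53\right)}{-4391 + 56^{2}} = \frac{2487 - 5936}{-4391 + 3136} = - \frac{3449}{-1255} = \left(-3449\right) \left(- \frac{1}{1255}\right) = \frac{3449}{1255}$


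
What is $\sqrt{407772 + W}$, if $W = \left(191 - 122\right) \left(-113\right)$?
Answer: $5 \sqrt{15999} \approx 632.44$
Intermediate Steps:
$W = -7797$ ($W = 69 \left(-113\right) = -7797$)
$\sqrt{407772 + W} = \sqrt{407772 - 7797} = \sqrt{399975} = 5 \sqrt{15999}$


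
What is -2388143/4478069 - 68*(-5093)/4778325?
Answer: -9860460632119/21397669054425 ≈ -0.46082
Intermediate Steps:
-2388143/4478069 - 68*(-5093)/4778325 = -2388143*1/4478069 + 346324*(1/4778325) = -2388143/4478069 + 346324/4778325 = -9860460632119/21397669054425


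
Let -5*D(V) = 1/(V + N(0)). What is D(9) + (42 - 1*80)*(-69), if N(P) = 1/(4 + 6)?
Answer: 238600/91 ≈ 2622.0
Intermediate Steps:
N(P) = 1/10
D(V) = -1/(5*(1/10 + V)) (D(V) = -1/(5*(V + 1/10)) = -1/(5*(1/10 + V)))
D(9) + (42 - 1*80)*(-69) = -2/(1 + 10*9) + (42 - 1*80)*(-69) = -2/(1 + 90) + (42 - 80)*(-69) = -2/91 - 38*(-69) = -2*1/91 + 2622 = -2/91 + 2622 = 238600/91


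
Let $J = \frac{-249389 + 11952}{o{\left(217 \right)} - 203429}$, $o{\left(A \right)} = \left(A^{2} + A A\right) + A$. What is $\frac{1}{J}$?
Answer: $\frac{109034}{237437} \approx 0.45921$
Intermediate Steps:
$o{\left(A \right)} = A + 2 A^{2}$ ($o{\left(A \right)} = \left(A^{2} + A^{2}\right) + A = 2 A^{2} + A = A + 2 A^{2}$)
$J = \frac{237437}{109034}$ ($J = \frac{-249389 + 11952}{217 \left(1 + 2 \cdot 217\right) - 203429} = - \frac{237437}{217 \left(1 + 434\right) - 203429} = - \frac{237437}{217 \cdot 435 - 203429} = - \frac{237437}{94395 - 203429} = - \frac{237437}{-109034} = \left(-237437\right) \left(- \frac{1}{109034}\right) = \frac{237437}{109034} \approx 2.1776$)
$\frac{1}{J} = \frac{1}{\frac{237437}{109034}} = \frac{109034}{237437}$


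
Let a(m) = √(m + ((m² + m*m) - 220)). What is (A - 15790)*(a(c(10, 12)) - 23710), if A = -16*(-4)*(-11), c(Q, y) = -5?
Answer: 391072740 - 82470*I*√7 ≈ 3.9107e+8 - 2.182e+5*I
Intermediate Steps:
A = -704 (A = 64*(-11) = -704)
a(m) = √(-220 + m + 2*m²) (a(m) = √(m + ((m² + m²) - 220)) = √(m + (2*m² - 220)) = √(m + (-220 + 2*m²)) = √(-220 + m + 2*m²))
(A - 15790)*(a(c(10, 12)) - 23710) = (-704 - 15790)*(√(-220 - 5 + 2*(-5)²) - 23710) = -16494*(√(-220 - 5 + 2*25) - 23710) = -16494*(√(-220 - 5 + 50) - 23710) = -16494*(√(-175) - 23710) = -16494*(5*I*√7 - 23710) = -16494*(-23710 + 5*I*√7) = 391072740 - 82470*I*√7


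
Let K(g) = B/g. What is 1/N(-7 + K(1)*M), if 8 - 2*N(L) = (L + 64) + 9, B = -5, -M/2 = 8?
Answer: -1/69 ≈ -0.014493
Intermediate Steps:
M = -16 (M = -2*8 = -16)
K(g) = -5/g
N(L) = -65/2 - L/2 (N(L) = 4 - ((L + 64) + 9)/2 = 4 - ((64 + L) + 9)/2 = 4 - (73 + L)/2 = 4 + (-73/2 - L/2) = -65/2 - L/2)
1/N(-7 + K(1)*M) = 1/(-65/2 - (-7 - 5/1*(-16))/2) = 1/(-65/2 - (-7 - 5*1*(-16))/2) = 1/(-65/2 - (-7 - 5*(-16))/2) = 1/(-65/2 - (-7 + 80)/2) = 1/(-65/2 - ½*73) = 1/(-65/2 - 73/2) = 1/(-69) = -1/69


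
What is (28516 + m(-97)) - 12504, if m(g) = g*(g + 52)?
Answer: 20377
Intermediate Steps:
m(g) = g*(52 + g)
(28516 + m(-97)) - 12504 = (28516 - 97*(52 - 97)) - 12504 = (28516 - 97*(-45)) - 12504 = (28516 + 4365) - 12504 = 32881 - 12504 = 20377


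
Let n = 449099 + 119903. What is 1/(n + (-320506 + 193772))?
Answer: 1/442268 ≈ 2.2611e-6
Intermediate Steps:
n = 569002
1/(n + (-320506 + 193772)) = 1/(569002 + (-320506 + 193772)) = 1/(569002 - 126734) = 1/442268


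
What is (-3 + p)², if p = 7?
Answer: 16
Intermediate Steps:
(-3 + p)² = (-3 + 7)² = 4² = 16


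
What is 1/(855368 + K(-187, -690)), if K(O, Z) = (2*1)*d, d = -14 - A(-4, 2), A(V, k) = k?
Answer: 1/855336 ≈ 1.1691e-6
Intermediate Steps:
d = -16 (d = -14 - 1*2 = -14 - 2 = -16)
K(O, Z) = -32 (K(O, Z) = (2*1)*(-16) = 2*(-16) = -32)
1/(855368 + K(-187, -690)) = 1/(855368 - 32) = 1/855336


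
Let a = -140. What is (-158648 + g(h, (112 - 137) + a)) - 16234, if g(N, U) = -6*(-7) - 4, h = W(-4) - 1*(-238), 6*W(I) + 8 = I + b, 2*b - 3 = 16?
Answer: -174844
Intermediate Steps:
b = 19/2 (b = 3/2 + (1/2)*16 = 3/2 + 8 = 19/2 ≈ 9.5000)
W(I) = 1/4 + I/6 (W(I) = -4/3 + (I + 19/2)/6 = -4/3 + (19/2 + I)/6 = -4/3 + (19/12 + I/6) = 1/4 + I/6)
h = 2851/12 (h = (1/4 + (1/6)*(-4)) - 1*(-238) = (1/4 - 2/3) + 238 = -5/12 + 238 = 2851/12 ≈ 237.58)
g(N, U) = 38 (g(N, U) = 42 - 4 = 38)
(-158648 + g(h, (112 - 137) + a)) - 16234 = (-158648 + 38) - 16234 = -158610 - 16234 = -174844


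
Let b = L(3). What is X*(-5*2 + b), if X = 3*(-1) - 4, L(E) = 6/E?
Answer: 56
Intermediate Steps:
b = 2 (b = 6/3 = 6*(1/3) = 2)
X = -7 (X = -3 - 4 = -7)
X*(-5*2 + b) = -7*(-5*2 + 2) = -7*(-10 + 2) = -7*(-8) = 56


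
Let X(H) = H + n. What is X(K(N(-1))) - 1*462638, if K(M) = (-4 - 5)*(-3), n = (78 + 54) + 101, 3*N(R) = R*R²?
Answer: -462378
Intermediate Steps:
N(R) = R³/3 (N(R) = (R*R²)/3 = R³/3)
n = 233 (n = 132 + 101 = 233)
K(M) = 27 (K(M) = -9*(-3) = 27)
X(H) = 233 + H (X(H) = H + 233 = 233 + H)
X(K(N(-1))) - 1*462638 = (233 + 27) - 1*462638 = 260 - 462638 = -462378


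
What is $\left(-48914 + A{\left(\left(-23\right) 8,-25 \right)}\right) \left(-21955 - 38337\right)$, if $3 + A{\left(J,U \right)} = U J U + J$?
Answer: $9893977492$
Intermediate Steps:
$A{\left(J,U \right)} = -3 + J + J U^{2}$ ($A{\left(J,U \right)} = -3 + \left(U J U + J\right) = -3 + \left(J U U + J\right) = -3 + \left(J U^{2} + J\right) = -3 + \left(J + J U^{2}\right) = -3 + J + J U^{2}$)
$\left(-48914 + A{\left(\left(-23\right) 8,-25 \right)}\right) \left(-21955 - 38337\right) = \left(-48914 - \left(187 - \left(-23\right) 8 \left(-25\right)^{2}\right)\right) \left(-21955 - 38337\right) = \left(-48914 - 115187\right) \left(-60292\right) = \left(-164101\right) \left(-60292\right) = 9893977492$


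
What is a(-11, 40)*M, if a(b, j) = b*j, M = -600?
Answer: 264000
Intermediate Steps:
a(-11, 40)*M = -11*40*(-600) = -440*(-600) = 264000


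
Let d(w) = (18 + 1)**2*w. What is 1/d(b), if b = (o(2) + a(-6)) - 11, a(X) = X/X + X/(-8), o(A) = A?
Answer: -4/10469 ≈ -0.00038208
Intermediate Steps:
a(X) = 1 - X/8 (a(X) = 1 + X*(-1/8) = 1 - X/8)
b = -29/4 (b = (2 + (1 - 1/8*(-6))) - 11 = (2 + (1 + 3/4)) - 11 = (2 + 7/4) - 11 = 15/4 - 11 = -29/4 ≈ -7.2500)
d(w) = 361*w (d(w) = 19**2*w = 361*w)
1/d(b) = 1/(361*(-29/4)) = 1/(-10469/4) = -4/10469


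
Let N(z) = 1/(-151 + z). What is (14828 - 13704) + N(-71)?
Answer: 249527/222 ≈ 1124.0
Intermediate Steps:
(14828 - 13704) + N(-71) = (14828 - 13704) + 1/(-151 - 71) = 1124 + 1/(-222) = 1124 - 1/222 = 249527/222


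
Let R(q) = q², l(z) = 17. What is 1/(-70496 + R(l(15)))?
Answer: -1/70207 ≈ -1.4244e-5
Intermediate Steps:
1/(-70496 + R(l(15))) = 1/(-70496 + 17²) = 1/(-70496 + 289) = 1/(-70207) = -1/70207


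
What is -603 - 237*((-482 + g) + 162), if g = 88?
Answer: 54381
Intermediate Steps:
-603 - 237*((-482 + g) + 162) = -603 - 237*((-482 + 88) + 162) = -603 - 237*(-394 + 162) = -603 - 237*(-232) = -603 + 54984 = 54381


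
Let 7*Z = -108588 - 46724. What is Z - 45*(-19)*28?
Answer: 12268/7 ≈ 1752.6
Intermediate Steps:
Z = -155312/7 (Z = (-108588 - 46724)/7 = (1/7)*(-155312) = -155312/7 ≈ -22187.)
Z - 45*(-19)*28 = -155312/7 - 45*(-19)*28 = -155312/7 - (-855)*28 = -155312/7 - 1*(-23940) = -155312/7 + 23940 = 12268/7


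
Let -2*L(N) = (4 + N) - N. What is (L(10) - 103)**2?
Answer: 11025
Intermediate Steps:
L(N) = -2 (L(N) = -((4 + N) - N)/2 = -1/2*4 = -2)
(L(10) - 103)**2 = (-2 - 103)**2 = (-105)**2 = 11025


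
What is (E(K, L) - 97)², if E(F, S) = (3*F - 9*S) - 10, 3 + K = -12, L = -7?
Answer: 7921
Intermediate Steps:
K = -15 (K = -3 - 12 = -15)
E(F, S) = -10 - 9*S + 3*F (E(F, S) = (-9*S + 3*F) - 10 = -10 - 9*S + 3*F)
(E(K, L) - 97)² = ((-10 - 9*(-7) + 3*(-15)) - 97)² = ((-10 + 63 - 45) - 97)² = (8 - 97)² = (-89)² = 7921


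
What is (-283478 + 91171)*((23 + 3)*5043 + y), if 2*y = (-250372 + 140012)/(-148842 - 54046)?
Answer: -1278953278636237/50722 ≈ -2.5215e+10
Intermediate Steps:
y = 13795/50722 (y = ((-250372 + 140012)/(-148842 - 54046))/2 = (-110360/(-202888))/2 = (-110360*(-1/202888))/2 = (½)*(13795/25361) = 13795/50722 ≈ 0.27197)
(-283478 + 91171)*((23 + 3)*5043 + y) = (-283478 + 91171)*((23 + 3)*5043 + 13795/50722) = -192307*(26*5043 + 13795/50722) = -192307*(131118 + 13795/50722) = -192307*6650580991/50722 = -1278953278636237/50722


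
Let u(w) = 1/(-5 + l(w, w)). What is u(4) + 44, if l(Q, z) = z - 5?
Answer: 263/6 ≈ 43.833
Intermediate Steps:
l(Q, z) = -5 + z
u(w) = 1/(-10 + w) (u(w) = 1/(-5 + (-5 + w)) = 1/(-10 + w))
u(4) + 44 = 1/(-10 + 4) + 44 = 1/(-6) + 44 = -⅙ + 44 = 263/6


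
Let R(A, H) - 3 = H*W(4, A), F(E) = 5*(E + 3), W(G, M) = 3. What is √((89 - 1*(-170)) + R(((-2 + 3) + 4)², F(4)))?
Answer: √367 ≈ 19.157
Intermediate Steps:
F(E) = 15 + 5*E (F(E) = 5*(3 + E) = 15 + 5*E)
R(A, H) = 3 + 3*H (R(A, H) = 3 + H*3 = 3 + 3*H)
√((89 - 1*(-170)) + R(((-2 + 3) + 4)², F(4))) = √((89 - 1*(-170)) + (3 + 3*(15 + 5*4))) = √((89 + 170) + (3 + 3*(15 + 20))) = √(259 + (3 + 3*35)) = √(259 + (3 + 105)) = √(259 + 108) = √367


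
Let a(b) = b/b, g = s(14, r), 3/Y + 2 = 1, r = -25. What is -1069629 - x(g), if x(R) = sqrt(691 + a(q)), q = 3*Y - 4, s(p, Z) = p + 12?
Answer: -1069629 - 2*sqrt(173) ≈ -1.0697e+6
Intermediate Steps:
s(p, Z) = 12 + p
Y = -3 (Y = 3/(-2 + 1) = 3/(-1) = 3*(-1) = -3)
g = 26 (g = 12 + 14 = 26)
q = -13 (q = 3*(-3) - 4 = -9 - 4 = -13)
a(b) = 1
x(R) = 2*sqrt(173) (x(R) = sqrt(691 + 1) = sqrt(692) = 2*sqrt(173))
-1069629 - x(g) = -1069629 - 2*sqrt(173)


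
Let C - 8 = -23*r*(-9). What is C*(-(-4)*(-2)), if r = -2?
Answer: 3248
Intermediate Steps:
C = -406 (C = 8 - 23*(-2)*(-9) = 8 + 46*(-9) = 8 - 414 = -406)
C*(-(-4)*(-2)) = -(-406)*(-4*(-2)) = -(-406)*8 = -406*(-8) = 3248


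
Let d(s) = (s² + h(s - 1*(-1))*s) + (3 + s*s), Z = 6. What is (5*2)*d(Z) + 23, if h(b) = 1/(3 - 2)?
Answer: 833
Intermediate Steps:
h(b) = 1 (h(b) = 1/1 = 1)
d(s) = 3 + s + 2*s² (d(s) = (s² + 1*s) + (3 + s*s) = (s² + s) + (3 + s²) = (s + s²) + (3 + s²) = 3 + s + 2*s²)
(5*2)*d(Z) + 23 = (5*2)*(3 + 6 + 2*6²) + 23 = 10*(3 + 6 + 2*36) + 23 = 10*(3 + 6 + 72) + 23 = 10*81 + 23 = 810 + 23 = 833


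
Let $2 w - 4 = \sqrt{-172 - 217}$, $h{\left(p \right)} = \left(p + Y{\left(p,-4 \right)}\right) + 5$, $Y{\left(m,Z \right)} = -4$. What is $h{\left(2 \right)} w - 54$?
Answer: $-48 + \frac{3 i \sqrt{389}}{2} \approx -48.0 + 29.585 i$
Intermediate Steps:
$h{\left(p \right)} = 1 + p$ ($h{\left(p \right)} = \left(p - 4\right) + 5 = \left(-4 + p\right) + 5 = 1 + p$)
$w = 2 + \frac{i \sqrt{389}}{2}$ ($w = 2 + \frac{\sqrt{-172 - 217}}{2} = 2 + \frac{\sqrt{-389}}{2} = 2 + \frac{i \sqrt{389}}{2} \approx 2.0 + 9.8615 i$)
$h{\left(2 \right)} w - 54 = \left(1 + 2\right) \left(2 + \frac{i \sqrt{389}}{2}\right) - 54 = 3 \left(2 + \frac{i \sqrt{389}}{2}\right) - 54 = \left(6 + \frac{3 i \sqrt{389}}{2}\right) - 54 = -48 + \frac{3 i \sqrt{389}}{2}$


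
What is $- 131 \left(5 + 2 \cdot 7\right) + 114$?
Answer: $-2375$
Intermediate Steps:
$- 131 \left(5 + 2 \cdot 7\right) + 114 = - 131 \left(5 + 14\right) + 114 = \left(-131\right) 19 + 114 = -2489 + 114 = -2375$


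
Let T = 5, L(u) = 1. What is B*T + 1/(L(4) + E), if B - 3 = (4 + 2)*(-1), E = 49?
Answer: -749/50 ≈ -14.980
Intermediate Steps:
B = -3 (B = 3 + (4 + 2)*(-1) = 3 + 6*(-1) = 3 - 6 = -3)
B*T + 1/(L(4) + E) = -3*5 + 1/(1 + 49) = -15 + 1/50 = -749/50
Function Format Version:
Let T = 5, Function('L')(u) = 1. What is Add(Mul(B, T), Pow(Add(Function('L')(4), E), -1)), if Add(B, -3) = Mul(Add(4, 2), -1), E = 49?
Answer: Rational(-749, 50) ≈ -14.980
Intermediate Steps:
B = -3 (B = Add(3, Mul(Add(4, 2), -1)) = Add(3, Mul(6, -1)) = Add(3, -6) = -3)
Add(Mul(B, T), Pow(Add(Function('L')(4), E), -1)) = Add(Mul(-3, 5), Pow(Add(1, 49), -1)) = Add(-15, Pow(50, -1)) = Add(-15, Rational(1, 50)) = Rational(-749, 50)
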